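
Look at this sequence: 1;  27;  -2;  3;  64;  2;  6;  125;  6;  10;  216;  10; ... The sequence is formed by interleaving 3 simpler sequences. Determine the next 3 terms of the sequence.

The terms cycle through 3 interleaved subsequences.
Track A is 1, 3, 6, 10, which is triangular numbers n(n+1)/2 for n = 1, 2, ….
Track B is 27, 64, 125, 216, which is the cubes 3³, 4³, 5³, ….
Track C is -2, 2, 6, 10, which is linear: a_n = -6 + 4·n.
The 13th slot belongs to track A; its 5th term is 15.
Position 14 falls in track B as its term 5, giving 343.
The 15th slot belongs to track C; its 5th term is 14.

15, 343, 14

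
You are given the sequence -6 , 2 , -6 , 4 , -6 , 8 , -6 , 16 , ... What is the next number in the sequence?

-6

Split by position mod 2 into 2 tracks.
Track A = -6, -6, -6, -6: always -6.
Track B = 2, 4, 8, 16: multiplying by 2 each time.
Position 9 → track A, term 5 = -6.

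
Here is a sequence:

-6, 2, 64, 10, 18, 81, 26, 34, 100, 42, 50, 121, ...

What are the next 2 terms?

58, 66

Reading positions in blocks of 3 reveals the pattern AAB — 2 tracks woven together.
Stream A is -6, 2, 10, 18, 26, 34, 42, 50, which is arithmetic with common difference +8.
Stream B is 64, 81, 100, 121, which is the squares 8², 9², 10², ….
The 13th slot belongs to stream A; its 9th term is 58.
Position 14 falls in stream A as its term 10, giving 66.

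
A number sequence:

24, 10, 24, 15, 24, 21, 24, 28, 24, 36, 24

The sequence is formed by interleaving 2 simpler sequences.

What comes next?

Split by position mod 2 into 2 tracks.
Subsequence A: 24, 24, 24, 24, 24, 24 — constant 24.
Subsequence B: 10, 15, 21, 28, 36 — the triangular numbers T_4, T_5, ….
Term 12 comes from subsequence B (its 6th entry): 45.

45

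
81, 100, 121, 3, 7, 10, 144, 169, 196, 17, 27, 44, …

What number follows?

225

The slot pattern repeats as AAABBB (period 6), so there are 2 interleaved tracks.
Subsequence A: 81, 100, 121, 144, 169, 196. Consecutive squares n² from n = 9.
Subsequence B: 3, 7, 10, 17, 27, 44. Fibonacci-style (each term is the sum of the two before it).
Position 13 → subsequence A, term 7 = 225.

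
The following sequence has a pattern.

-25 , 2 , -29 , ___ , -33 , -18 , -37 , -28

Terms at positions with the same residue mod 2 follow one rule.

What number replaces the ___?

-8

Odd-indexed and even-indexed terms follow separate rules.
Subsequence A: -25, -29, -33, -37 (subtracting 4 each time).
Subsequence B: 2, ?, -18, -28 (arithmetic with common difference −10).
The gap is subsequence B's term 2; the rule gives -8.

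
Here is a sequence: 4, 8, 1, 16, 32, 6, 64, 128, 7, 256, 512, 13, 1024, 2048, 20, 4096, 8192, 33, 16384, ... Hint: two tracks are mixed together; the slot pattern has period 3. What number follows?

32768

The slot pattern repeats as AAB (period 3), so there are 2 interleaved tracks.
Track A = 4, 8, 16, 32, 64, 128, 256, 512, 1024, 2048, 4096, 8192, 16384: successive powers of 2.
Track B = 1, 6, 7, 13, 20, 33: Fibonacci-style (each term is the sum of the two before it).
Position 20 falls in track A as its term 14, giving 32768.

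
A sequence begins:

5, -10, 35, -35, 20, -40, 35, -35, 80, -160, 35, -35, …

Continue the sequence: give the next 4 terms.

320, -640, 35, -35

Positions follow the repeating pattern AABB; grouping by letter gives 2 tracks.
Track A = 5, -10, 20, -40, 80, -160: geometric with ratio -2.
Track B = 35, -35, 35, -35, 35, -35: oscillating between 35 and -35.
Term 13 comes from track A (its 7th entry): 320.
The 14th slot belongs to track A; its 8th term is -640.
Position 15 → track B, term 7 = 35.
Position 16 → track B, term 8 = -35.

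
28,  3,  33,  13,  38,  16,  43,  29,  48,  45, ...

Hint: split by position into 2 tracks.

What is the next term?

53

Positions 1, 3, 5, … form one subsequence and positions 2, 4, 6, … form another.
Track A: 28, 33, 38, 43, 48. Arithmetic, step +5.
Track B: 3, 13, 16, 29, 45. A Fibonacci-like recurrence a_n = a_{n-1} + a_{n-2}.
The 11th slot belongs to track A; its 6th term is 53.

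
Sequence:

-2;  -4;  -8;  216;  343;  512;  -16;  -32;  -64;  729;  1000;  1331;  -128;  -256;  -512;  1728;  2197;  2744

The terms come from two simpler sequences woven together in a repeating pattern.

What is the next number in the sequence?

The slot pattern repeats as AAABBB (period 6), so there are 2 interleaved tracks.
Stream A: -2, -4, -8, -16, -32, -64, -128, -256, -512 — geometric with ratio 2.
Stream B: 216, 343, 512, 729, 1000, 1331, 1728, 2197, 2744 — the cubes 6³, 7³, 8³, ….
The 19th slot belongs to stream A; its 10th term is -1024.

-1024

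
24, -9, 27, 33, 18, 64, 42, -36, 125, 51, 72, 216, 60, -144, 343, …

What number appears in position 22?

The terms cycle through 3 interleaved subsequences.
Track A: 24, 33, 42, 51, 60 — adding 9 each time.
Track B: -9, 18, -36, 72, -144 — a geometric progression (common ratio -2).
Track C: 27, 64, 125, 216, 343 — consecutive cubes n³ from n = 3.
Position 22 → track A, term 8 = 87.

87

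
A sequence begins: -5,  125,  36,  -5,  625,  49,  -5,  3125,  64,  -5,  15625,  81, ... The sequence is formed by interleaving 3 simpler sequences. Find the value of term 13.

Read the sequence 3 terms at a time; column i is its own pattern.
Track A = -5, -5, -5, -5: constant -5.
Track B = 125, 625, 3125, 15625: successive powers of 5.
Track C = 36, 49, 64, 81: the squares 6², 7², 8², ….
Position 13 → track A, term 5 = -5.

-5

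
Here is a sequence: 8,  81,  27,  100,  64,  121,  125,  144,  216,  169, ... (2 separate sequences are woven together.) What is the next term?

343

Taking every 2nd term gives 2 separate tracks.
Track A: 8, 27, 64, 125, 216 — consecutive cubes n³ from n = 2.
Track B: 81, 100, 121, 144, 169 — consecutive squares n² from n = 9.
The 11th slot belongs to track A; its 6th term is 343.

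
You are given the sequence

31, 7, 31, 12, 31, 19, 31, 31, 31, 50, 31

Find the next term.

Positions 1, 3, 5, … form one subsequence and positions 2, 4, 6, … form another.
Track A: 31, 31, 31, 31, 31, 31 (constant 31).
Track B: 7, 12, 19, 31, 50 (a Fibonacci-like recurrence a_n = a_{n-1} + a_{n-2}).
Term 12 comes from track B (its 6th entry): 81.

81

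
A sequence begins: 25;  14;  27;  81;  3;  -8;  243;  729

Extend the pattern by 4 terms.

Reading positions in blocks of 4 reveals the pattern AABB — 2 tracks woven together.
Stream A: 25, 14, 3, -8 (subtracting 11 each time).
Stream B: 27, 81, 243, 729 (successive powers of 3).
The 9th slot belongs to stream A; its 5th term is -19.
Position 10 falls in stream A as its term 6, giving -30.
Term 11 comes from stream B (its 5th entry): 2187.
Position 12 → stream B, term 6 = 6561.

-19, -30, 2187, 6561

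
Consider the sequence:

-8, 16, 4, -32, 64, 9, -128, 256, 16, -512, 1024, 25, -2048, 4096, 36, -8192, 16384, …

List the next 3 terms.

Reading positions in blocks of 3 reveals the pattern AAB — 2 tracks woven together.
Track A is -8, 16, -32, 64, -128, 256, -512, 1024, -2048, 4096, -8192, 16384, which is multiplying by -2 each time.
Track B is 4, 9, 16, 25, 36, which is consecutive squares n² from n = 2.
Position 18 falls in track B as its term 6, giving 49.
Position 19 falls in track A as its term 13, giving -32768.
Term 20 comes from track A (its 14th entry): 65536.

49, -32768, 65536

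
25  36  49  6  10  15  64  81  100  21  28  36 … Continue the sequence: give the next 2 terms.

The slot pattern repeats as AAABBB (period 6), so there are 2 interleaved tracks.
Stream A: 25, 36, 49, 64, 81, 100 (the squares 5², 6², 7², …).
Stream B: 6, 10, 15, 21, 28, 36 (triangular numbers n(n+1)/2 for n = 3, 4, …).
Position 13 falls in stream A as its term 7, giving 121.
Position 14 → stream A, term 8 = 144.

121, 144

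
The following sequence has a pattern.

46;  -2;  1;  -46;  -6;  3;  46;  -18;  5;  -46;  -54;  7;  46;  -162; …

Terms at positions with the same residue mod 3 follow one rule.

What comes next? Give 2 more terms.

Read the sequence 3 terms at a time; column i is its own pattern.
Stream A is 46, -46, 46, -46, 46, which is alternating ±46.
Stream B is -2, -6, -18, -54, -162, which is a geometric progression (common ratio 3).
Stream C is 1, 3, 5, 7, which is linear: a_n = -1 + 2·n.
Position 15 falls in stream C as its term 5, giving 9.
Position 16 falls in stream A as its term 6, giving -46.

9, -46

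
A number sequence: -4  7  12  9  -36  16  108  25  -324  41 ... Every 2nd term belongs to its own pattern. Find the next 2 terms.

Split by position mod 2 into 2 tracks.
Subsequence A is -4, 12, -36, 108, -324, which is geometric with ratio -3.
Subsequence B is 7, 9, 16, 25, 41, which is each term equals the sum of the previous two.
Position 11 falls in subsequence A as its term 6, giving 972.
The 12th slot belongs to subsequence B; its 6th term is 66.

972, 66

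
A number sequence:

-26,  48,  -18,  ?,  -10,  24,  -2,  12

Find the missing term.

36

Odd-indexed and even-indexed terms follow separate rules.
Track A = -26, -18, -10, -2: adding 8 each time.
Track B = 48, ?, 24, 12: arithmetic with common difference −12.
The gap is track B's term 2; the rule gives 36.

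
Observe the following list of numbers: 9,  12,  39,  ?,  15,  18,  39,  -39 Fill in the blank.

-39

The slot pattern repeats as AABB (period 4), so there are 2 interleaved tracks.
Subsequence A: 9, 12, 15, 18 (adding 3 each time).
Subsequence B: 39, ?, 39, -39 (alternating ±39).
Subsequence B's pattern makes the blank -39.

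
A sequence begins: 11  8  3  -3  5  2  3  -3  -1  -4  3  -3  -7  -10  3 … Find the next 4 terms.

Reading positions in blocks of 4 reveals the pattern AABB — 2 tracks woven together.
Track A: 11, 8, 5, 2, -1, -4, -7, -10 (linear: a_n = 14 − 3·n).
Track B: 3, -3, 3, -3, 3, -3, 3 (alternating ±3).
Term 16 comes from track B (its 8th entry): -3.
Term 17 comes from track A (its 9th entry): -13.
Term 18 comes from track A (its 10th entry): -16.
Term 19 comes from track B (its 9th entry): 3.

-3, -13, -16, 3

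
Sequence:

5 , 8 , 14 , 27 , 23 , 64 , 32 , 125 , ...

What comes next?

Positions 1, 3, 5, … form one subsequence and positions 2, 4, 6, … form another.
Stream A is 5, 14, 23, 32, which is linear: a_n = -4 + 9·n.
Stream B is 8, 27, 64, 125, which is perfect cubes starting at 2³.
The 9th slot belongs to stream A; its 5th term is 41.

41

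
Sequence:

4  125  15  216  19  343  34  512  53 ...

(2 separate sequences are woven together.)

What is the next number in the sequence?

729

Split by position mod 2 into 2 tracks.
Track A is 4, 15, 19, 34, 53, which is Fibonacci-style (each term is the sum of the two before it).
Track B is 125, 216, 343, 512, which is consecutive cubes n³ from n = 5.
The 10th slot belongs to track B; its 5th term is 729.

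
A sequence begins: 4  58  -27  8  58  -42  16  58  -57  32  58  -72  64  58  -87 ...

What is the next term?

The terms cycle through 3 interleaved subsequences.
Subsequence A: 4, 8, 16, 32, 64. Successive powers of 2.
Subsequence B: 58, 58, 58, 58, 58. The constant sequence 58.
Subsequence C: -27, -42, -57, -72, -87. Linear: a_n = -12 − 15·n.
Term 16 comes from subsequence A (its 6th entry): 128.

128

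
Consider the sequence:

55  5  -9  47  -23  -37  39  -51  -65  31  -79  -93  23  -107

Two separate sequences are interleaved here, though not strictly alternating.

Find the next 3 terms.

-121, 15, -135

Positions follow the repeating pattern ABB; grouping by letter gives 2 tracks.
Track A: 55, 47, 39, 31, 23 (linear: a_n = 63 − 8·n).
Track B: 5, -9, -23, -37, -51, -65, -79, -93, -107 (linear: a_n = 19 − 14·n).
Term 15 comes from track B (its 10th entry): -121.
Position 16 → track A, term 6 = 15.
The 17th slot belongs to track B; its 11th term is -135.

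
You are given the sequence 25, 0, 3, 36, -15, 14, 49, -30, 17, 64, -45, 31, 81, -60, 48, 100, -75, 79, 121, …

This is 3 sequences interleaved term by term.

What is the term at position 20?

-90

Taking every 3rd term gives 3 separate tracks.
Track A: 25, 36, 49, 64, 81, 100, 121. Perfect squares starting at 5².
Track B: 0, -15, -30, -45, -60, -75. Arithmetic with common difference −15.
Track C: 3, 14, 17, 31, 48, 79. Each term equals the sum of the previous two.
Term 20 comes from track B (its 7th entry): -90.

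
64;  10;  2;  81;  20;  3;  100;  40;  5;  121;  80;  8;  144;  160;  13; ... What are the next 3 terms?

169, 320, 21

Taking every 3rd term gives 3 separate tracks.
Track A: 64, 81, 100, 121, 144 — the squares 8², 9², 10², ….
Track B: 10, 20, 40, 80, 160 — geometric with ratio 2.
Track C: 2, 3, 5, 8, 13 — a Fibonacci-like recurrence a_n = a_{n-1} + a_{n-2}.
Position 16 → track A, term 6 = 169.
Position 17 → track B, term 6 = 320.
Term 18 comes from track C (its 6th entry): 21.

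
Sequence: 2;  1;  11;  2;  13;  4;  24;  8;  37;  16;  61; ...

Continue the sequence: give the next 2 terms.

32, 98

Positions 1, 3, 5, … form one subsequence and positions 2, 4, 6, … form another.
Track A: 2, 11, 13, 24, 37, 61 — each term equals the sum of the previous two.
Track B: 1, 2, 4, 8, 16 — successive powers of 2.
The 12th slot belongs to track B; its 6th term is 32.
Term 13 comes from track A (its 7th entry): 98.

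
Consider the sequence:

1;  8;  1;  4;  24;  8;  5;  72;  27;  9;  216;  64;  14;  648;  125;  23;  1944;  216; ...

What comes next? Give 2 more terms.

37, 5832

Split by position mod 3: positions 1, 4, 7, … form one track, and each other residue class forms its own.
Track A is 1, 4, 5, 9, 14, 23, which is Fibonacci-style (each term is the sum of the two before it).
Track B is 8, 24, 72, 216, 648, 1944, which is multiplying by 3 each time.
Track C is 1, 8, 27, 64, 125, 216, which is consecutive cubes n³ from n = 1.
Term 19 comes from track A (its 7th entry): 37.
Position 20 falls in track B as its term 7, giving 5832.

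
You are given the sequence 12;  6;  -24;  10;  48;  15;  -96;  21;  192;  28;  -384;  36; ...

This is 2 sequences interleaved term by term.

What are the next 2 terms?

768, 45

Split by position mod 2 into 2 tracks.
Track A: 12, -24, 48, -96, 192, -384. A geometric progression (common ratio -2).
Track B: 6, 10, 15, 21, 28, 36. The triangular numbers T_3, T_4, ….
The 13th slot belongs to track A; its 7th term is 768.
Position 14 falls in track B as its term 7, giving 45.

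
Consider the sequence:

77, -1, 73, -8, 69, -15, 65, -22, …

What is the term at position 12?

-36

Split by position mod 2 into 2 tracks.
Track A: 77, 73, 69, 65 (subtracting 4 each time).
Track B: -1, -8, -15, -22 (arithmetic with common difference −7).
Position 12 → track B, term 6 = -36.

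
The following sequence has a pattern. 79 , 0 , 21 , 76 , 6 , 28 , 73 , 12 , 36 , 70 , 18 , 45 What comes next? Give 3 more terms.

Taking every 3rd term gives 3 separate tracks.
Track A: 79, 76, 73, 70 — arithmetic, step −3.
Track B: 0, 6, 12, 18 — adding 6 each time.
Track C: 21, 28, 36, 45 — the triangular numbers T_6, T_7, ….
Term 13 comes from track A (its 5th entry): 67.
The 14th slot belongs to track B; its 5th term is 24.
Position 15 → track C, term 5 = 55.

67, 24, 55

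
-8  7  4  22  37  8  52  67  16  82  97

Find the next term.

32

Positions follow the repeating pattern AAB; grouping by letter gives 2 tracks.
Stream A: -8, 7, 22, 37, 52, 67, 82, 97. Arithmetic with common difference +15.
Stream B: 4, 8, 16. Successive powers of 2.
Position 12 → stream B, term 4 = 32.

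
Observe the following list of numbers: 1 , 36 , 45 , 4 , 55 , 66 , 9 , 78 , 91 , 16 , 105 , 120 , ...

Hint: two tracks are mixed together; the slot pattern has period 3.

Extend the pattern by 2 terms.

Positions follow the repeating pattern ABB; grouping by letter gives 2 tracks.
Track A: 1, 4, 9, 16 (consecutive squares n² from n = 1).
Track B: 36, 45, 55, 66, 78, 91, 105, 120 (the triangular numbers T_8, T_9, …).
Position 13 falls in track A as its term 5, giving 25.
The 14th slot belongs to track B; its 9th term is 136.

25, 136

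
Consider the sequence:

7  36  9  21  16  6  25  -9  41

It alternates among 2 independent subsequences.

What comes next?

The terms cycle through 2 interleaved subsequences.
Track A: 7, 9, 16, 25, 41 (Fibonacci-style (each term is the sum of the two before it)).
Track B: 36, 21, 6, -9 (subtracting 15 each time).
The 10th slot belongs to track B; its 5th term is -24.

-24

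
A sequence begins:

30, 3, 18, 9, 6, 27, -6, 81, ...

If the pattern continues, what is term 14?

The terms cycle through 2 interleaved subsequences.
Stream A is 30, 18, 6, -6, which is linear: a_n = 42 − 12·n.
Stream B is 3, 9, 27, 81, which is successive powers of 3.
Position 14 → stream B, term 7 = 2187.

2187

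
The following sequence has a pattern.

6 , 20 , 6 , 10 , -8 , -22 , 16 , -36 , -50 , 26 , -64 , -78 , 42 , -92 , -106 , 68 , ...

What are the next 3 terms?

-120, -134, 110

Positions follow the repeating pattern ABB; grouping by letter gives 2 tracks.
Track A = 6, 10, 16, 26, 42, 68: Fibonacci-style (each term is the sum of the two before it).
Track B = 20, 6, -8, -22, -36, -50, -64, -78, -92, -106: arithmetic, step −14.
The 17th slot belongs to track B; its 11th term is -120.
Term 18 comes from track B (its 12th entry): -134.
Position 19 → track A, term 7 = 110.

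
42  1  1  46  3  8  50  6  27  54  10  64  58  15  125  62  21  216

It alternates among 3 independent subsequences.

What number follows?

Taking every 3rd term gives 3 separate tracks.
Stream A is 42, 46, 50, 54, 58, 62, which is linear: a_n = 38 + 4·n.
Stream B is 1, 3, 6, 10, 15, 21, which is the triangular numbers T_1, T_2, ….
Stream C is 1, 8, 27, 64, 125, 216, which is consecutive cubes n³ from n = 1.
Position 19 falls in stream A as its term 7, giving 66.

66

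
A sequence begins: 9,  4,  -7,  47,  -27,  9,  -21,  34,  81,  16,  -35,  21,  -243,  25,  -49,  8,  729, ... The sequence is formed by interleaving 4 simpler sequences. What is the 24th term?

-18

Taking every 4th term gives 4 separate tracks.
Track A: 9, -27, 81, -243, 729 — multiplying by -3 each time.
Track B: 4, 9, 16, 25 — the squares 2², 3², 4², ….
Track C: -7, -21, -35, -49 — arithmetic with common difference −14.
Track D: 47, 34, 21, 8 — arithmetic with common difference −13.
Position 24 → track D, term 6 = -18.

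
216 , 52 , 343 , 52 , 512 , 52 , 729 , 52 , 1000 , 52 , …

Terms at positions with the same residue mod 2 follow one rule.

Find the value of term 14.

52

Positions 1, 3, 5, … form one subsequence and positions 2, 4, 6, … form another.
Subsequence A: 216, 343, 512, 729, 1000 — perfect cubes starting at 6³.
Subsequence B: 52, 52, 52, 52, 52 — constant 52.
Term 14 comes from subsequence B (its 7th entry): 52.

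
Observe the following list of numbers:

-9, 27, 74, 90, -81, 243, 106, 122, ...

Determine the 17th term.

Positions follow the repeating pattern AABB; grouping by letter gives 2 tracks.
Track A = -9, 27, -81, 243: multiplying by -3 each time.
Track B = 74, 90, 106, 122: arithmetic with common difference +16.
Term 17 comes from track A (its 9th entry): -59049.

-59049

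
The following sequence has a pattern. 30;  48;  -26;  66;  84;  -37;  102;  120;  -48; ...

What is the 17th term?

Reading positions in blocks of 3 reveals the pattern AAB — 2 tracks woven together.
Stream A: 30, 48, 66, 84, 102, 120 — adding 18 each time.
Stream B: -26, -37, -48 — subtracting 11 each time.
Term 17 comes from stream A (its 12th entry): 228.

228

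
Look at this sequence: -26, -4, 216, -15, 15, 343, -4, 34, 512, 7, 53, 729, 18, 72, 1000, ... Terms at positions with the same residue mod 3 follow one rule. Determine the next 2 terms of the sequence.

29, 91

Split by position mod 3 into 3 tracks.
Stream A: -26, -15, -4, 7, 18 (arithmetic with common difference +11).
Stream B: -4, 15, 34, 53, 72 (arithmetic, step +19).
Stream C: 216, 343, 512, 729, 1000 (consecutive cubes n³ from n = 6).
Position 16 → stream A, term 6 = 29.
Term 17 comes from stream B (its 6th entry): 91.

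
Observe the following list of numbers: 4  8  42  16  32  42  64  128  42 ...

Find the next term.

256

Reading positions in blocks of 3 reveals the pattern AAB — 2 tracks woven together.
Stream A: 4, 8, 16, 32, 64, 128 — powers of 2.
Stream B: 42, 42, 42 — constant 42.
Term 10 comes from stream A (its 7th entry): 256.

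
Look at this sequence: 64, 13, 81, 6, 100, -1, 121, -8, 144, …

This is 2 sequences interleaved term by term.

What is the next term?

-15

Positions 1, 3, 5, … form one subsequence and positions 2, 4, 6, … form another.
Subsequence A: 64, 81, 100, 121, 144. Consecutive squares n² from n = 8.
Subsequence B: 13, 6, -1, -8. Linear: a_n = 20 − 7·n.
The 10th slot belongs to subsequence B; its 5th term is -15.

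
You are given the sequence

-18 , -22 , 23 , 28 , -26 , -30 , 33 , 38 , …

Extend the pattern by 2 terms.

The slot pattern repeats as AABB (period 4), so there are 2 interleaved tracks.
Stream A: -18, -22, -26, -30. Arithmetic with common difference −4.
Stream B: 23, 28, 33, 38. Adding 5 each time.
Position 9 → stream A, term 5 = -34.
The 10th slot belongs to stream A; its 6th term is -38.

-34, -38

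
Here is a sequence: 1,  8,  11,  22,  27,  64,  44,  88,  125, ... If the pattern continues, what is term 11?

The slot pattern repeats as AABB (period 4), so there are 2 interleaved tracks.
Track A = 1, 8, 27, 64, 125: perfect cubes starting at 1³.
Track B = 11, 22, 44, 88: geometric with ratio 2.
Term 11 comes from track B (its 5th entry): 176.

176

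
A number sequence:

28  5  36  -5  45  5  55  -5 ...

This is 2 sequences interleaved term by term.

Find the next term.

Odd-indexed and even-indexed terms follow separate rules.
Track A: 28, 36, 45, 55. Triangular numbers n(n+1)/2 for n = 7, 8, ….
Track B: 5, -5, 5, -5. Alternating ±5.
Position 9 falls in track A as its term 5, giving 66.

66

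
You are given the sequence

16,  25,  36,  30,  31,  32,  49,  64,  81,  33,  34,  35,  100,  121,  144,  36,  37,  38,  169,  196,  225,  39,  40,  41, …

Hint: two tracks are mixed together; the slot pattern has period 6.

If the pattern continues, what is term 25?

256

Positions follow the repeating pattern AAABBB; grouping by letter gives 2 tracks.
Track A: 16, 25, 36, 49, 64, 81, 100, 121, 144, 169, 196, 225 — the squares 4², 5², 6², ….
Track B: 30, 31, 32, 33, 34, 35, 36, 37, 38, 39, 40, 41 — arithmetic, step +1.
Position 25 → track A, term 13 = 256.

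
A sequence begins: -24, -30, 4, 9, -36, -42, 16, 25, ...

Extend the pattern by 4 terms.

-48, -54, 36, 49

The slot pattern repeats as AABB (period 4), so there are 2 interleaved tracks.
Track A = -24, -30, -36, -42: linear: a_n = -18 − 6·n.
Track B = 4, 9, 16, 25: the squares 2², 3², 4², ….
Position 9 falls in track A as its term 5, giving -48.
Term 10 comes from track A (its 6th entry): -54.
Position 11 falls in track B as its term 5, giving 36.
The 12th slot belongs to track B; its 6th term is 49.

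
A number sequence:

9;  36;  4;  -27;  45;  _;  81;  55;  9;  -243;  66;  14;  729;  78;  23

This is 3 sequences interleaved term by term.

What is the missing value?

Taking every 3rd term gives 3 separate tracks.
Track A: 9, -27, 81, -243, 729 (geometric with ratio -3).
Track B: 36, 45, 55, 66, 78 (the triangular numbers T_8, T_9, …).
Track C: 4, ?, 9, 14, 23 (each term equals the sum of the previous two).
So the missing entry in track C is 5.

5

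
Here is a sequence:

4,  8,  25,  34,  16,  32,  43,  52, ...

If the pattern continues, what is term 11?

61

Reading positions in blocks of 4 reveals the pattern AABB — 2 tracks woven together.
Track A is 4, 8, 16, 32, which is successive powers of 2.
Track B is 25, 34, 43, 52, which is adding 9 each time.
Position 11 falls in track B as its term 5, giving 61.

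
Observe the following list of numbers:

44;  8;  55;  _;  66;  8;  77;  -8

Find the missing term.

-8

Odd-indexed and even-indexed terms follow separate rules.
Track A: 44, 55, 66, 77. Arithmetic, step +11.
Track B: 8, ?, 8, -8. The oscillation 8·(−1)^(n+1).
The gap is track B's term 2; the rule gives -8.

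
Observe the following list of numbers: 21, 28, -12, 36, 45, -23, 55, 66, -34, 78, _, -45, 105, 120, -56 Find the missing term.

91

The slot pattern repeats as AAB (period 3), so there are 2 interleaved tracks.
Stream A: 21, 28, 36, 45, 55, 66, 78, ?, 105, 120. Triangular numbers starting at T_6.
Stream B: -12, -23, -34, -45, -56. Subtracting 11 each time.
Stream A's pattern makes the blank 91.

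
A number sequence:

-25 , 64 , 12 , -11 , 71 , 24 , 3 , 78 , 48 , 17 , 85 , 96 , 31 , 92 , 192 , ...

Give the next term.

45

Split by position mod 3: positions 1, 4, 7, … form one track, and each other residue class forms its own.
Track A: -25, -11, 3, 17, 31 — adding 14 each time.
Track B: 64, 71, 78, 85, 92 — arithmetic, step +7.
Track C: 12, 24, 48, 96, 192 — geometric with ratio 2.
Term 16 comes from track A (its 6th entry): 45.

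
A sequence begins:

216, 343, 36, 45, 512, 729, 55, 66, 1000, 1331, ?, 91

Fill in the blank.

The slot pattern repeats as AABB (period 4), so there are 2 interleaved tracks.
Track A: 216, 343, 512, 729, 1000, 1331 — perfect cubes starting at 6³.
Track B: 36, 45, 55, 66, ?, 91 — triangular numbers n(n+1)/2 for n = 8, 9, ….
So the missing entry in track B is 78.

78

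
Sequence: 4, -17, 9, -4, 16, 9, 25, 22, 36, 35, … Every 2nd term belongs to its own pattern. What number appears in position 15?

Split by position mod 2 into 2 tracks.
Stream A: 4, 9, 16, 25, 36. Perfect squares starting at 2².
Stream B: -17, -4, 9, 22, 35. Adding 13 each time.
Position 15 → stream A, term 8 = 81.

81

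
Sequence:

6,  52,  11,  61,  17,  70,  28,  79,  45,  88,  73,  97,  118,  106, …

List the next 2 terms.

Split by position mod 2 into 2 tracks.
Subsequence A is 6, 11, 17, 28, 45, 73, 118, which is Fibonacci-style (each term is the sum of the two before it).
Subsequence B is 52, 61, 70, 79, 88, 97, 106, which is arithmetic, step +9.
Position 15 → subsequence A, term 8 = 191.
The 16th slot belongs to subsequence B; its 8th term is 115.

191, 115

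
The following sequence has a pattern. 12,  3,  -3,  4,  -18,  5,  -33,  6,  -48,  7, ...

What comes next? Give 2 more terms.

-63, 8

Split by position mod 2 into 2 tracks.
Track A: 12, -3, -18, -33, -48 (subtracting 15 each time).
Track B: 3, 4, 5, 6, 7 (linear: a_n = 2 + n).
Position 11 → track A, term 6 = -63.
Position 12 → track B, term 6 = 8.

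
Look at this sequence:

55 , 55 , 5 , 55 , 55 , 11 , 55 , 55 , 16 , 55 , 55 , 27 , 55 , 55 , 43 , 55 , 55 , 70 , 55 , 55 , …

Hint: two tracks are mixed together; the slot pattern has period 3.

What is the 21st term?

Reading positions in blocks of 3 reveals the pattern AAB — 2 tracks woven together.
Track A is 55, 55, 55, 55, 55, 55, 55, 55, 55, 55, 55, 55, 55, 55, which is the constant sequence 55.
Track B is 5, 11, 16, 27, 43, 70, which is Fibonacci-style (each term is the sum of the two before it).
Position 21 → track B, term 7 = 113.

113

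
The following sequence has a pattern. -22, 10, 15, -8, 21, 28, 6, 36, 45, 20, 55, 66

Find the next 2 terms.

The slot pattern repeats as ABB (period 3), so there are 2 interleaved tracks.
Track A: -22, -8, 6, 20 — linear: a_n = -36 + 14·n.
Track B: 10, 15, 21, 28, 36, 45, 55, 66 — triangular numbers n(n+1)/2 for n = 4, 5, ….
Position 13 falls in track A as its term 5, giving 34.
The 14th slot belongs to track B; its 9th term is 78.

34, 78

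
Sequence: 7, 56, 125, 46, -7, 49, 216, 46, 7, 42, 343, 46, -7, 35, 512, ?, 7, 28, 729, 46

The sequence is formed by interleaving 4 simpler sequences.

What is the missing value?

Read the sequence 4 terms at a time; column i is its own pattern.
Stream A is 7, -7, 7, -7, 7, which is the oscillation 7·(−1)^(n+1).
Stream B is 56, 49, 42, 35, 28, which is linear: a_n = 63 − 7·n.
Stream C is 125, 216, 343, 512, 729, which is perfect cubes starting at 5³.
Stream D is 46, 46, 46, ?, 46, which is constant 46.
The gap is stream D's term 4; the rule gives 46.

46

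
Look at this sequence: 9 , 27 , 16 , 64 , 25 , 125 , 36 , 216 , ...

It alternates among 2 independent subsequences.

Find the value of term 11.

64

Positions 1, 3, 5, … form one subsequence and positions 2, 4, 6, … form another.
Track A: 9, 16, 25, 36. The squares 3², 4², 5², ….
Track B: 27, 64, 125, 216. Perfect cubes starting at 3³.
Position 11 falls in track A as its term 6, giving 64.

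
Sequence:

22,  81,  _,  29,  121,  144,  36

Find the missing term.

100

Positions follow the repeating pattern ABB; grouping by letter gives 2 tracks.
Subsequence A: 22, 29, 36 (arithmetic, step +7).
Subsequence B: 81, ?, 121, 144 (consecutive squares n² from n = 9).
So the missing entry in subsequence B is 100.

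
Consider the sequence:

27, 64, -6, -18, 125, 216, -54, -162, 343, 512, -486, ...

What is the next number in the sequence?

-1458

Reading positions in blocks of 4 reveals the pattern AABB — 2 tracks woven together.
Subsequence A: 27, 64, 125, 216, 343, 512 (the cubes 3³, 4³, 5³, …).
Subsequence B: -6, -18, -54, -162, -486 (geometric with ratio 3).
The 12th slot belongs to subsequence B; its 6th term is -1458.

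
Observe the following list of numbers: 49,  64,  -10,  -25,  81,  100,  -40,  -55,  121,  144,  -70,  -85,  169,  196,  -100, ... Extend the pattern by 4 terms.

-115, 225, 256, -130

Reading positions in blocks of 4 reveals the pattern AABB — 2 tracks woven together.
Track A = 49, 64, 81, 100, 121, 144, 169, 196: perfect squares starting at 7².
Track B = -10, -25, -40, -55, -70, -85, -100: linear: a_n = 5 − 15·n.
Position 16 falls in track B as its term 8, giving -115.
Term 17 comes from track A (its 9th entry): 225.
Position 18 falls in track A as its term 10, giving 256.
The 19th slot belongs to track B; its 9th term is -130.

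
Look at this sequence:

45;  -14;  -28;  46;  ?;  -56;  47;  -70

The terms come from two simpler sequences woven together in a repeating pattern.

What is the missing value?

The slot pattern repeats as ABB (period 3), so there are 2 interleaved tracks.
Subsequence A is 45, 46, 47, which is arithmetic, step +1.
Subsequence B is -14, -28, ?, -56, -70, which is subtracting 14 each time.
Subsequence B's pattern makes the blank -42.

-42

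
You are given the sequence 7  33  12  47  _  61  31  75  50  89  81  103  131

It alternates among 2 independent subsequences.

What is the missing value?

The terms cycle through 2 interleaved subsequences.
Stream A: 7, 12, ?, 31, 50, 81, 131. A Fibonacci-like recurrence a_n = a_{n-1} + a_{n-2}.
Stream B: 33, 47, 61, 75, 89, 103. Arithmetic with common difference +14.
Filling stream A at index 3 by its rule yields 19.

19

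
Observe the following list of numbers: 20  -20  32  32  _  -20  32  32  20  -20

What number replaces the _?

Reading positions in blocks of 4 reveals the pattern AABB — 2 tracks woven together.
Track A: 20, -20, ?, -20, 20, -20 — oscillating between 20 and -20.
Track B: 32, 32, 32, 32 — constant 32.
The gap is track A's term 3; the rule gives 20.

20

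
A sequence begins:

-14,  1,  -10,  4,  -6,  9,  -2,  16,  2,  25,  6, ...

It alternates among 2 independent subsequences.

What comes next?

36

Split by position mod 2 into 2 tracks.
Track A: -14, -10, -6, -2, 2, 6 — adding 4 each time.
Track B: 1, 4, 9, 16, 25 — the squares 1², 2², 3², ….
Term 12 comes from track B (its 6th entry): 36.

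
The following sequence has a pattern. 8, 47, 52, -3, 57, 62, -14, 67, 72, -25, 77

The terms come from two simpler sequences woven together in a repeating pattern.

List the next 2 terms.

The slot pattern repeats as ABB (period 3), so there are 2 interleaved tracks.
Subsequence A: 8, -3, -14, -25. Subtracting 11 each time.
Subsequence B: 47, 52, 57, 62, 67, 72, 77. Adding 5 each time.
Term 12 comes from subsequence B (its 8th entry): 82.
Position 13 falls in subsequence A as its term 5, giving -36.

82, -36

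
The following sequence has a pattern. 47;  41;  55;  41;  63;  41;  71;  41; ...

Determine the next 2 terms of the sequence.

Odd-indexed and even-indexed terms follow separate rules.
Track A: 47, 55, 63, 71. Linear: a_n = 39 + 8·n.
Track B: 41, 41, 41, 41. The constant sequence 41.
Position 9 → track A, term 5 = 79.
Term 10 comes from track B (its 5th entry): 41.

79, 41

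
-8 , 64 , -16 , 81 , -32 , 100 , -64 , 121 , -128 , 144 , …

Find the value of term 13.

-512

The terms cycle through 2 interleaved subsequences.
Stream A is -8, -16, -32, -64, -128, which is multiplying by 2 each time.
Stream B is 64, 81, 100, 121, 144, which is consecutive squares n² from n = 8.
Position 13 → stream A, term 7 = -512.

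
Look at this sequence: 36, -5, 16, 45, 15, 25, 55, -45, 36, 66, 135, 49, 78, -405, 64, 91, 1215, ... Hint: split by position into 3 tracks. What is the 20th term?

Split by position mod 3 into 3 tracks.
Track A: 36, 45, 55, 66, 78, 91 — triangular numbers n(n+1)/2 for n = 8, 9, ….
Track B: -5, 15, -45, 135, -405, 1215 — geometric, ×-3 each step.
Track C: 16, 25, 36, 49, 64 — perfect squares starting at 4².
Position 20 falls in track B as its term 7, giving -3645.

-3645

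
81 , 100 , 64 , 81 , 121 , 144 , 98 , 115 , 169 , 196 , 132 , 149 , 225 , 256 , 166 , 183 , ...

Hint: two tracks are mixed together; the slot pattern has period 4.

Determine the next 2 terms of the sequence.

289, 324

Positions follow the repeating pattern AABB; grouping by letter gives 2 tracks.
Stream A: 81, 100, 121, 144, 169, 196, 225, 256 (consecutive squares n² from n = 9).
Stream B: 64, 81, 98, 115, 132, 149, 166, 183 (arithmetic with common difference +17).
The 17th slot belongs to stream A; its 9th term is 289.
The 18th slot belongs to stream A; its 10th term is 324.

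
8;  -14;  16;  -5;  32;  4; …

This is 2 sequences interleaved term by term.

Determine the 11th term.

256

Taking every 2nd term gives 2 separate tracks.
Subsequence A: 8, 16, 32 (powers 2^3, 2^4, 2^5, …).
Subsequence B: -14, -5, 4 (adding 9 each time).
The 11th slot belongs to subsequence A; its 6th term is 256.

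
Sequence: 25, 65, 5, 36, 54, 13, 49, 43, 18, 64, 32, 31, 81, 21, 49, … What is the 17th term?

10

Split by position mod 3 into 3 tracks.
Track A: 25, 36, 49, 64, 81 — perfect squares starting at 5².
Track B: 65, 54, 43, 32, 21 — arithmetic with common difference −11.
Track C: 5, 13, 18, 31, 49 — a Fibonacci-like recurrence a_n = a_{n-1} + a_{n-2}.
The 17th slot belongs to track B; its 6th term is 10.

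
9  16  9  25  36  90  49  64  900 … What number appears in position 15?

The slot pattern repeats as AAB (period 3), so there are 2 interleaved tracks.
Subsequence A: 9, 16, 25, 36, 49, 64. The squares 3², 4², 5², ….
Subsequence B: 9, 90, 900. Geometric with ratio 10.
Position 15 falls in subsequence B as its term 5, giving 90000.

90000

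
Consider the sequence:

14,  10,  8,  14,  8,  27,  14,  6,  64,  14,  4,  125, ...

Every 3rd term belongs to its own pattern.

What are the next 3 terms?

Taking every 3rd term gives 3 separate tracks.
Track A = 14, 14, 14, 14: always 14.
Track B = 10, 8, 6, 4: linear: a_n = 12 − 2·n.
Track C = 8, 27, 64, 125: perfect cubes starting at 2³.
The 13th slot belongs to track A; its 5th term is 14.
Position 14 → track B, term 5 = 2.
The 15th slot belongs to track C; its 5th term is 216.

14, 2, 216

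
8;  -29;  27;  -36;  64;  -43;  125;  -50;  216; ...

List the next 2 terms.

Taking every 2nd term gives 2 separate tracks.
Stream A: 8, 27, 64, 125, 216 (consecutive cubes n³ from n = 2).
Stream B: -29, -36, -43, -50 (arithmetic, step −7).
Term 10 comes from stream B (its 5th entry): -57.
Position 11 → stream A, term 6 = 343.

-57, 343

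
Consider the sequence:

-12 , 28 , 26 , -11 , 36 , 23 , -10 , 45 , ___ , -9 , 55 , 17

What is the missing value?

20

Split by position mod 3: positions 1, 4, 7, … form one track, and each other residue class forms its own.
Stream A: -12, -11, -10, -9 (arithmetic, step +1).
Stream B: 28, 36, 45, 55 (triangular numbers starting at T_7).
Stream C: 26, 23, ?, 17 (arithmetic with common difference −3).
Stream C's pattern makes the blank 20.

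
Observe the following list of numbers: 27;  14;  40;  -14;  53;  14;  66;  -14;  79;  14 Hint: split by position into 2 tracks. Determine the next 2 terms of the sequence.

Positions 1, 3, 5, … form one subsequence and positions 2, 4, 6, … form another.
Track A = 27, 40, 53, 66, 79: linear: a_n = 14 + 13·n.
Track B = 14, -14, 14, -14, 14: alternating ±14.
Term 11 comes from track A (its 6th entry): 92.
Term 12 comes from track B (its 6th entry): -14.

92, -14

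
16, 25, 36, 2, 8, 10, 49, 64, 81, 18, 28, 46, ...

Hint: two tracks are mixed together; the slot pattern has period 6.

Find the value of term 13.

The slot pattern repeats as AAABBB (period 6), so there are 2 interleaved tracks.
Track A = 16, 25, 36, 49, 64, 81: perfect squares starting at 4².
Track B = 2, 8, 10, 18, 28, 46: Fibonacci-style (each term is the sum of the two before it).
The 13th slot belongs to track A; its 7th term is 100.

100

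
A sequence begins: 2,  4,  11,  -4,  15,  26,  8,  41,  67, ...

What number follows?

Positions follow the repeating pattern ABB; grouping by letter gives 2 tracks.
Track A: 2, -4, 8 (a geometric progression (common ratio -2)).
Track B: 4, 11, 15, 26, 41, 67 (Fibonacci-style (each term is the sum of the two before it)).
Term 10 comes from track A (its 4th entry): -16.

-16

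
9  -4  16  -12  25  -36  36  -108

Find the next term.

Positions 1, 3, 5, … form one subsequence and positions 2, 4, 6, … form another.
Track A: 9, 16, 25, 36. Consecutive squares n² from n = 3.
Track B: -4, -12, -36, -108. A geometric progression (common ratio 3).
Position 9 → track A, term 5 = 49.

49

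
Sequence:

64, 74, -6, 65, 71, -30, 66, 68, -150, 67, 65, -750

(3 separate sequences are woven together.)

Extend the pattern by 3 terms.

68, 62, -3750

Taking every 3rd term gives 3 separate tracks.
Stream A: 64, 65, 66, 67 (arithmetic, step +1).
Stream B: 74, 71, 68, 65 (subtracting 3 each time).
Stream C: -6, -30, -150, -750 (multiplying by 5 each time).
Position 13 → stream A, term 5 = 68.
The 14th slot belongs to stream B; its 5th term is 62.
The 15th slot belongs to stream C; its 5th term is -3750.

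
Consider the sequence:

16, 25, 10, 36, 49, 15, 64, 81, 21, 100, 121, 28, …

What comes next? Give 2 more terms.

Reading positions in blocks of 3 reveals the pattern AAB — 2 tracks woven together.
Track A is 16, 25, 36, 49, 64, 81, 100, 121, which is consecutive squares n² from n = 4.
Track B is 10, 15, 21, 28, which is the triangular numbers T_4, T_5, ….
The 13th slot belongs to track A; its 9th term is 144.
Position 14 falls in track A as its term 10, giving 169.

144, 169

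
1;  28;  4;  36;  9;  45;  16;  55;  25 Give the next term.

Split by position mod 2 into 2 tracks.
Stream A: 1, 4, 9, 16, 25. The squares 1², 2², 3², ….
Stream B: 28, 36, 45, 55. Triangular numbers starting at T_7.
Position 10 falls in stream B as its term 5, giving 66.

66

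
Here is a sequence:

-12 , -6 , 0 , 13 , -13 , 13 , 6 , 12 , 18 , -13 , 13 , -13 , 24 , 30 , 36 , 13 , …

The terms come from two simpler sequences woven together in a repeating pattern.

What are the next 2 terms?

Positions follow the repeating pattern AAABBB; grouping by letter gives 2 tracks.
Track A: -12, -6, 0, 6, 12, 18, 24, 30, 36 — linear: a_n = -18 + 6·n.
Track B: 13, -13, 13, -13, 13, -13, 13 — alternating ±13.
The 17th slot belongs to track B; its 8th term is -13.
Position 18 → track B, term 9 = 13.

-13, 13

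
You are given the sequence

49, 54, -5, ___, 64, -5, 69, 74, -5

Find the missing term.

Reading positions in blocks of 3 reveals the pattern AAB — 2 tracks woven together.
Stream A: 49, 54, ?, 64, 69, 74 — arithmetic with common difference +5.
Stream B: -5, -5, -5 — the constant sequence -5.
Stream A's pattern makes the blank 59.

59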